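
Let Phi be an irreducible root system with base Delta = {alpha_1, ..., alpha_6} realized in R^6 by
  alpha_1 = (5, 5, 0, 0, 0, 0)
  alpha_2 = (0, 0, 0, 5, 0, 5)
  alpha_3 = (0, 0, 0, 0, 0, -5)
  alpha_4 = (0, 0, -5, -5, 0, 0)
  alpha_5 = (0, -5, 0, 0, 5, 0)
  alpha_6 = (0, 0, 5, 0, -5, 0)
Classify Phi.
B_6 (so(13))

Compute the Cartan integers a_ij = 2(alpha_i, alpha_j)/(alpha_j, alpha_j); the resulting 6x6 Cartan matrix is
[[2, 0, 0, 0, -1, 0], [0, 2, -2, -1, 0, 0], [0, -1, 2, 0, 0, 0], [0, -1, 0, 2, 0, -1], [-1, 0, 0, 0, 2, -1], [0, 0, 0, -1, -1, 2]].
The roots have two lengths (squared-length ratio 2:1); the short ones are alpha_{3}. The associated Dynkin diagram is a chain of 6 nodes with a double edge at one end; the terminal node there is the unique short simple root (B_6), so the type is B_6 (the algebra so(13)).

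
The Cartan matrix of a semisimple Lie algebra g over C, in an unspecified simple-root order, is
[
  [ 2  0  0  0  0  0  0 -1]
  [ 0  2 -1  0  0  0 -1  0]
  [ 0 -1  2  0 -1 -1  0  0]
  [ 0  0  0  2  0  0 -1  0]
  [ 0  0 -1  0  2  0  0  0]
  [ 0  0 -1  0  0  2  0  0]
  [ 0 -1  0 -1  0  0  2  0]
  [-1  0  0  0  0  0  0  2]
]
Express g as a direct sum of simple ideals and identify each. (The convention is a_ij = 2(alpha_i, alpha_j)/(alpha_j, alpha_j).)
type A_2 ⊕ type D_6

The diagram associated to this matrix has two connected components: the simple roots {alpha_1, alpha_8} form a chain of 2 nodes with single edges (A_2), and {alpha_2, alpha_3, alpha_4, alpha_5, alpha_6, alpha_7} form a chain of 4 nodes with a fork of two nodes at one end (D_6). A semisimple Lie algebra decomposes uniquely as the direct sum of simple ideals, one per connected component of its Dynkin diagram, so g ≅ A_2 ⊕ D_6 (dimension 8 + 66 = 74).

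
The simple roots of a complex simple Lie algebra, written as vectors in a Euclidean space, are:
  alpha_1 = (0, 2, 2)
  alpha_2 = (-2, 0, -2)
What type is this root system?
Compute the Cartan integers a_ij = 2(alpha_i, alpha_j)/(alpha_j, alpha_j); the resulting 2x2 Cartan matrix is
[[2, -1], [-1, 2]].
All simple roots have the same length, so the diagram is simply laced. The associated Dynkin diagram is a chain of 2 nodes with single edges (A_2), so the type is A_2 (the algebra sl(3)).

A2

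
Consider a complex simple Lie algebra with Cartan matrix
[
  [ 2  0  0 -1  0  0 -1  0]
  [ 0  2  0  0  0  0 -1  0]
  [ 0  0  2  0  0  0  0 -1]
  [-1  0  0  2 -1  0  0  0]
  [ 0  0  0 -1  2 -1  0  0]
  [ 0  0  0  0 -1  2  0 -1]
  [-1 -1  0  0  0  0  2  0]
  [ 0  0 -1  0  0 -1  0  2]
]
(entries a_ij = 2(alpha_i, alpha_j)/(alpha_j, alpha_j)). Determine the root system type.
A_8

The matrix has rank 8 with 2's on the diagonal. Reading the off-diagonal entries as Dynkin edges (a single edge where a_ij = a_ji = -1; a double or triple edge where a_ij * a_ji = 2 or 3), the diagram is a chain of 8 nodes with single edges (A_8). One simple-root ordering that puts it in standard form is (alpha_3, alpha_8, alpha_6, alpha_5, alpha_4, alpha_1, alpha_7, alpha_2). So the algebra is type A_8, i.e. sl(9).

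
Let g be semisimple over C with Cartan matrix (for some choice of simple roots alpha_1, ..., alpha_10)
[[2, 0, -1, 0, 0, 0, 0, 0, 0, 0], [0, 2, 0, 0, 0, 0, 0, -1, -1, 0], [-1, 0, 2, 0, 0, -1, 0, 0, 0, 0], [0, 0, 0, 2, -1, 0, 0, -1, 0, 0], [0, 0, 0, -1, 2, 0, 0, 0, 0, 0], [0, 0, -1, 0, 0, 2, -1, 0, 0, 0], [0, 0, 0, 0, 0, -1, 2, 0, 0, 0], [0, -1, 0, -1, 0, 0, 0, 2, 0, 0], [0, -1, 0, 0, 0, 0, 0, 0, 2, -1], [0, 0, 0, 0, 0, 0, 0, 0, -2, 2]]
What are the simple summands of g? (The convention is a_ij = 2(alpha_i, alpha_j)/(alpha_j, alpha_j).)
The diagram associated to this matrix has two connected components: the simple roots {alpha_1, alpha_3, alpha_6, alpha_7} form a chain of 4 nodes with single edges (A_4), and {alpha_2, alpha_4, alpha_5, alpha_8, alpha_9, alpha_10} form a chain of 6 nodes with a double edge at one end; the terminal node there is the unique long simple root (C_6). A semisimple Lie algebra decomposes uniquely as the direct sum of simple ideals, one per connected component of its Dynkin diagram, so g ≅ A_4 ⊕ C_6 (dimension 24 + 78 = 102).

A4 ⊕ C6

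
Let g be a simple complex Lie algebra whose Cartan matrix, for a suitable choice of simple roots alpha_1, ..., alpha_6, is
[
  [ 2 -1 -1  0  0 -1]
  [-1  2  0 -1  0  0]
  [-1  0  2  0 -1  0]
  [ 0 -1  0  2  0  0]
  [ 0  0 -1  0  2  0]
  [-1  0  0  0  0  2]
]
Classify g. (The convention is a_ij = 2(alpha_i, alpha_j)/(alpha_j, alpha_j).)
The matrix has rank 6 with 2's on the diagonal. Reading the off-diagonal entries as Dynkin edges (a single edge where a_ij = a_ji = -1; a double or triple edge where a_ij * a_ji = 2 or 3), the diagram is a chain of 5 nodes with one extra node attached to the third node from one end (E_6). One simple-root ordering that puts it in standard form is (alpha_4, alpha_6, alpha_2, alpha_1, alpha_3, alpha_5). So the algebra is type E_6.

E_6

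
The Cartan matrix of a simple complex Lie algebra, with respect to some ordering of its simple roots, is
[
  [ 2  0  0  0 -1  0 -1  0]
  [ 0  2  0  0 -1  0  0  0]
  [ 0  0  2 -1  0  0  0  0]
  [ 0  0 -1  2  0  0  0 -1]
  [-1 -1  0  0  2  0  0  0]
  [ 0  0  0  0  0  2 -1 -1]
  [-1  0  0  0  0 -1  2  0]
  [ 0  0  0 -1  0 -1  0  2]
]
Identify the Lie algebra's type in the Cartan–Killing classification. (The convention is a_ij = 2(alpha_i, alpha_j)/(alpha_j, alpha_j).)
The matrix has rank 8 with 2's on the diagonal. Reading the off-diagonal entries as Dynkin edges (a single edge where a_ij = a_ji = -1; a double or triple edge where a_ij * a_ji = 2 or 3), the diagram is a chain of 8 nodes with single edges (A_8). One simple-root ordering that puts it in standard form is (alpha_2, alpha_5, alpha_1, alpha_7, alpha_6, alpha_8, alpha_4, alpha_3). So the algebra is type A_8, i.e. sl(9).

A_8 (sl(9))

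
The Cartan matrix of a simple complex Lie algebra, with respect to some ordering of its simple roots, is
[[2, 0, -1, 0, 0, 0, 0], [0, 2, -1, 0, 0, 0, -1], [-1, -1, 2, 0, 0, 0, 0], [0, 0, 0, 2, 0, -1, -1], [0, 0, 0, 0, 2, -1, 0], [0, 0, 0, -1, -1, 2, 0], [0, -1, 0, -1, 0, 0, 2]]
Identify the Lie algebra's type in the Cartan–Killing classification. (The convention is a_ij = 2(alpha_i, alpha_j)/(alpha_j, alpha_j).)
type A_7

The matrix has rank 7 with 2's on the diagonal. Reading the off-diagonal entries as Dynkin edges (a single edge where a_ij = a_ji = -1; a double or triple edge where a_ij * a_ji = 2 or 3), the diagram is a chain of 7 nodes with single edges (A_7). One simple-root ordering that puts it in standard form is (alpha_1, alpha_3, alpha_2, alpha_7, alpha_4, alpha_6, alpha_5). So the algebra is type A_7, i.e. sl(8).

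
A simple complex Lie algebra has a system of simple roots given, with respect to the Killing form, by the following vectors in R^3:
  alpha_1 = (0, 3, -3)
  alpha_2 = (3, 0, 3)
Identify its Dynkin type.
Compute the Cartan integers a_ij = 2(alpha_i, alpha_j)/(alpha_j, alpha_j); the resulting 2x2 Cartan matrix is
[[2, -1], [-1, 2]].
All simple roots have the same length, so the diagram is simply laced. The associated Dynkin diagram is a chain of 2 nodes with single edges (A_2), so the type is A_2 (the algebra sl(3)).

type A_2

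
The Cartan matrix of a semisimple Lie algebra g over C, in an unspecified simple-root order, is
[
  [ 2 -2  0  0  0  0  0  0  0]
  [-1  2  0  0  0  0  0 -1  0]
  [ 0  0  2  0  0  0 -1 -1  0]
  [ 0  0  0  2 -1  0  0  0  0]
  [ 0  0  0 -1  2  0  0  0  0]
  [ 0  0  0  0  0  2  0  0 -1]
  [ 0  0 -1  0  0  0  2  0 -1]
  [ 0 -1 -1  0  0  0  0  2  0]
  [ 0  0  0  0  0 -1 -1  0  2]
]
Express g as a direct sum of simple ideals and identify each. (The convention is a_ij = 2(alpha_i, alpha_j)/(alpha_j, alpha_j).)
The diagram associated to this matrix has two connected components: the simple roots {alpha_4, alpha_5} form a chain of 2 nodes with single edges (A_2), and {alpha_1, alpha_2, alpha_3, alpha_6, alpha_7, alpha_8, alpha_9} form a chain of 7 nodes with a double edge at one end; the terminal node there is the unique long simple root (C_7). A semisimple Lie algebra decomposes uniquely as the direct sum of simple ideals, one per connected component of its Dynkin diagram, so g ≅ A_2 ⊕ C_7 (dimension 8 + 105 = 113).

A_2 + C_7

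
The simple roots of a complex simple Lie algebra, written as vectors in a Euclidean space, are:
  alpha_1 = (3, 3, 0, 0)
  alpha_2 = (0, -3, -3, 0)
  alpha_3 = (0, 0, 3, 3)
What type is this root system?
Compute the Cartan integers a_ij = 2(alpha_i, alpha_j)/(alpha_j, alpha_j); the resulting 3x3 Cartan matrix is
[[2, -1, 0], [-1, 2, -1], [0, -1, 2]].
All simple roots have the same length, so the diagram is simply laced. The associated Dynkin diagram is a chain of 3 nodes with single edges (A_3), so the type is A_3 (the algebra sl(4)).

A3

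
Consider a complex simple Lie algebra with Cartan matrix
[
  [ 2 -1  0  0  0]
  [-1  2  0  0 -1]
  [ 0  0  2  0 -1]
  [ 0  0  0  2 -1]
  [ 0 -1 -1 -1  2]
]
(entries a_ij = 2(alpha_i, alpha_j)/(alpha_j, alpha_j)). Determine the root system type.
The matrix has rank 5 with 2's on the diagonal. Reading the off-diagonal entries as Dynkin edges (a single edge where a_ij = a_ji = -1; a double or triple edge where a_ij * a_ji = 2 or 3), the diagram is a chain of 3 nodes with a fork of two nodes at one end (D_5). One simple-root ordering that puts it in standard form is (alpha_1, alpha_2, alpha_5, alpha_3, alpha_4). So the algebra is type D_5, i.e. so(10).

type D_5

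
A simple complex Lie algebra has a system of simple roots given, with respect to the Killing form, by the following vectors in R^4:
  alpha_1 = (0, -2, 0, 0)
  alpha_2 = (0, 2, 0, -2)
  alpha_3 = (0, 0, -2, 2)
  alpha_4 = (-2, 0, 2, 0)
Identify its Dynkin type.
Compute the Cartan integers a_ij = 2(alpha_i, alpha_j)/(alpha_j, alpha_j); the resulting 4x4 Cartan matrix is
[[2, -1, 0, 0], [-2, 2, -1, 0], [0, -1, 2, -1], [0, 0, -1, 2]].
The roots have two lengths (squared-length ratio 2:1); the short ones are alpha_{1}. The associated Dynkin diagram is a chain of 4 nodes with a double edge at one end; the terminal node there is the unique short simple root (B_4), so the type is B_4 (the algebra so(9)).

type B_4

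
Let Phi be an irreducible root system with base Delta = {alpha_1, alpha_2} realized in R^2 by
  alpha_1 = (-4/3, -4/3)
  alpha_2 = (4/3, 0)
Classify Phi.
Compute the Cartan integers a_ij = 2(alpha_i, alpha_j)/(alpha_j, alpha_j); the resulting 2x2 Cartan matrix is
[[2, -2], [-1, 2]].
The roots have two lengths (squared-length ratio 2:1); the short ones are alpha_{2}. The associated Dynkin diagram is a chain of 2 nodes with a double edge at one end; the terminal node there is the unique short simple root (B_2), so the type is B_2 (the algebra so(5)).

B2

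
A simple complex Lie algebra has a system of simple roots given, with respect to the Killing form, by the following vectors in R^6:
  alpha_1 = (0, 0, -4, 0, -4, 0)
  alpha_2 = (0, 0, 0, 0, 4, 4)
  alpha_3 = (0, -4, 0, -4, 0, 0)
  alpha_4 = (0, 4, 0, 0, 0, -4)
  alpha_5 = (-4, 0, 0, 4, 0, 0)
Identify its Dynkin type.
Compute the Cartan integers a_ij = 2(alpha_i, alpha_j)/(alpha_j, alpha_j); the resulting 5x5 Cartan matrix is
[[2, -1, 0, 0, 0], [-1, 2, 0, -1, 0], [0, 0, 2, -1, -1], [0, -1, -1, 2, 0], [0, 0, -1, 0, 2]].
All simple roots have the same length, so the diagram is simply laced. The associated Dynkin diagram is a chain of 5 nodes with single edges (A_5), so the type is A_5 (the algebra sl(6)).

A5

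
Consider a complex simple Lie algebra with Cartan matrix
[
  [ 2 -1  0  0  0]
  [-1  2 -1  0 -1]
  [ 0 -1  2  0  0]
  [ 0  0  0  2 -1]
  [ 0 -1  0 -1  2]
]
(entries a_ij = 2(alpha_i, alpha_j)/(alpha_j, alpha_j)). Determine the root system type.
The matrix has rank 5 with 2's on the diagonal. Reading the off-diagonal entries as Dynkin edges (a single edge where a_ij = a_ji = -1; a double or triple edge where a_ij * a_ji = 2 or 3), the diagram is a chain of 3 nodes with a fork of two nodes at one end (D_5). One simple-root ordering that puts it in standard form is (alpha_4, alpha_5, alpha_2, alpha_1, alpha_3). So the algebra is type D_5, i.e. so(10).

type D_5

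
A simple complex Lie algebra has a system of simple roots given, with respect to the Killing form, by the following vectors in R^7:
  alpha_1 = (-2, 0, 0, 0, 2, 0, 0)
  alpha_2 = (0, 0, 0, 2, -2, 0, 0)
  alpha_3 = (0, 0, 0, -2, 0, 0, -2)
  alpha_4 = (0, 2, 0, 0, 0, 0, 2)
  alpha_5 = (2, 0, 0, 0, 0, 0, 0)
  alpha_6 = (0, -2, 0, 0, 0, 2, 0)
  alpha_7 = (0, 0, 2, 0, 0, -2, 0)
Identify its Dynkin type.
B_7 (so(15))

Compute the Cartan integers a_ij = 2(alpha_i, alpha_j)/(alpha_j, alpha_j); the resulting 7x7 Cartan matrix is
[[2, -1, 0, 0, -2, 0, 0], [-1, 2, -1, 0, 0, 0, 0], [0, -1, 2, -1, 0, 0, 0], [0, 0, -1, 2, 0, -1, 0], [-1, 0, 0, 0, 2, 0, 0], [0, 0, 0, -1, 0, 2, -1], [0, 0, 0, 0, 0, -1, 2]].
The roots have two lengths (squared-length ratio 2:1); the short ones are alpha_{5}. The associated Dynkin diagram is a chain of 7 nodes with a double edge at one end; the terminal node there is the unique short simple root (B_7), so the type is B_7 (the algebra so(15)).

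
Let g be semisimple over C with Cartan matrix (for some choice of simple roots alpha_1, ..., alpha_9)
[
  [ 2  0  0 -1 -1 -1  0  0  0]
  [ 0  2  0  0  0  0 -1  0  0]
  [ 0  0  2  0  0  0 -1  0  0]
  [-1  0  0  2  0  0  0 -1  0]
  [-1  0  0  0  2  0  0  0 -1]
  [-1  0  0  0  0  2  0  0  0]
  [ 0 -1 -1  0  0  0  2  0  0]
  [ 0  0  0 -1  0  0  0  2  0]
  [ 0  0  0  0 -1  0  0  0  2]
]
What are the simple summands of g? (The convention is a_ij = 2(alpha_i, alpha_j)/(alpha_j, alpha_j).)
type A_3 + type E_6

The diagram associated to this matrix has two connected components: the simple roots {alpha_2, alpha_3, alpha_7} form a chain of 3 nodes with single edges (A_3), and {alpha_1, alpha_4, alpha_5, alpha_6, alpha_8, alpha_9} form a chain of 5 nodes with one extra node attached to the third node from one end (E_6). A semisimple Lie algebra decomposes uniquely as the direct sum of simple ideals, one per connected component of its Dynkin diagram, so g ≅ A_3 ⊕ E_6 (dimension 15 + 78 = 93).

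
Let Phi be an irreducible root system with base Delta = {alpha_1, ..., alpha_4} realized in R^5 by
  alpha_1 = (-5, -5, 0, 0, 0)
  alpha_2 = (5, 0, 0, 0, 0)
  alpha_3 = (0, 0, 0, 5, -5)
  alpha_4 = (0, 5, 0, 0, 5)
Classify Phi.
Compute the Cartan integers a_ij = 2(alpha_i, alpha_j)/(alpha_j, alpha_j); the resulting 4x4 Cartan matrix is
[[2, -2, 0, -1], [-1, 2, 0, 0], [0, 0, 2, -1], [-1, 0, -1, 2]].
The roots have two lengths (squared-length ratio 2:1); the short ones are alpha_{2}. The associated Dynkin diagram is a chain of 4 nodes with a double edge at one end; the terminal node there is the unique short simple root (B_4), so the type is B_4 (the algebra so(9)).

type B_4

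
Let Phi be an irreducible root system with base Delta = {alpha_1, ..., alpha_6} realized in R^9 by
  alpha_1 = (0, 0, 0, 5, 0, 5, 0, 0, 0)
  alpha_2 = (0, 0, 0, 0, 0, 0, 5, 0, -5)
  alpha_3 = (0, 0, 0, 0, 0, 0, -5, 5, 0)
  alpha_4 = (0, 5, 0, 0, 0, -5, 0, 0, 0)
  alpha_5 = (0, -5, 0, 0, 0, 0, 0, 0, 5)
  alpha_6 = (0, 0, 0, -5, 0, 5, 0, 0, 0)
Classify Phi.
type D_6

Compute the Cartan integers a_ij = 2(alpha_i, alpha_j)/(alpha_j, alpha_j); the resulting 6x6 Cartan matrix is
[[2, 0, 0, -1, 0, 0], [0, 2, -1, 0, -1, 0], [0, -1, 2, 0, 0, 0], [-1, 0, 0, 2, -1, -1], [0, -1, 0, -1, 2, 0], [0, 0, 0, -1, 0, 2]].
All simple roots have the same length, so the diagram is simply laced. The associated Dynkin diagram is a chain of 4 nodes with a fork of two nodes at one end (D_6), so the type is D_6 (the algebra so(12)).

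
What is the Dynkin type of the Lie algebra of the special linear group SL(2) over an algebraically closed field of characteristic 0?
This is sl(2), which has dimension 2^2 - 1 = 3 and rank 2 - 1 = 1 (a Cartan subalgebra is the diagonal traceless matrices). In the classification of classical Lie algebras, the special linear algebra sl(n+1) has type A_n; here n = 1, so the Dynkin diagram is a chain of 1 nodes with single edges (A_1). Hence the type is A_1.

A_1 (sl(2))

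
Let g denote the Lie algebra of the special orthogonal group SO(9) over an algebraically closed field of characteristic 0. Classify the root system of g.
B4

This is so(9) with 9 odd, which has dimension 9(9-1)/2 = 36 and rank (9-1)/2 = 4. In the classification of classical Lie algebras, the orthogonal algebra so(2n+1) in an odd number of variables has type B_n; here n = 4, so the Dynkin diagram is a chain of 4 nodes with a double edge at one end; the terminal node there is the unique short simple root (B_4). Hence the type is B_4.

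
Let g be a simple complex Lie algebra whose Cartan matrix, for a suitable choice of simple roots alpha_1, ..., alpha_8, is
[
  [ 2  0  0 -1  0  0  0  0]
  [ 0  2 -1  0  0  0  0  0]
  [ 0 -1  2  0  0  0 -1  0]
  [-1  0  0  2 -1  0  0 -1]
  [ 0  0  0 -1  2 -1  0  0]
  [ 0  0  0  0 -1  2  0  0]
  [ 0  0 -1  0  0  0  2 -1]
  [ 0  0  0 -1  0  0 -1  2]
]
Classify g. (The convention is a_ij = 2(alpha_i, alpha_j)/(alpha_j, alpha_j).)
The matrix has rank 8 with 2's on the diagonal. Reading the off-diagonal entries as Dynkin edges (a single edge where a_ij = a_ji = -1; a double or triple edge where a_ij * a_ji = 2 or 3), the diagram is a chain of 7 nodes with one extra node attached to the third node from one end (E_8). One simple-root ordering that puts it in standard form is (alpha_6, alpha_1, alpha_5, alpha_4, alpha_8, alpha_7, alpha_3, alpha_2). So the algebra is type E_8.

E8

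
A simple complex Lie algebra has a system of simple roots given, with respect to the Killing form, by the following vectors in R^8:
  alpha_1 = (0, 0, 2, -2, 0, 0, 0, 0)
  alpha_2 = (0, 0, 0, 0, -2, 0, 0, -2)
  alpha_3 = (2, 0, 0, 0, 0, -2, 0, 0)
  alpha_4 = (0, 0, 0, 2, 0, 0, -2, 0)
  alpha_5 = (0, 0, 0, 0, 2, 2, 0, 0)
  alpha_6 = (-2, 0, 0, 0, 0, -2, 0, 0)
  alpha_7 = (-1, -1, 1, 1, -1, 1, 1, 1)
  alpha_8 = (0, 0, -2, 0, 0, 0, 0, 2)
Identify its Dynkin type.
E_8

Compute the Cartan integers a_ij = 2(alpha_i, alpha_j)/(alpha_j, alpha_j); the resulting 8x8 Cartan matrix is
[[2, 0, 0, -1, 0, 0, 0, -1], [0, 2, 0, 0, -1, 0, 0, -1], [0, 0, 2, 0, -1, 0, -1, 0], [-1, 0, 0, 2, 0, 0, 0, 0], [0, -1, -1, 0, 2, -1, 0, 0], [0, 0, 0, 0, -1, 2, 0, 0], [0, 0, -1, 0, 0, 0, 2, 0], [-1, -1, 0, 0, 0, 0, 0, 2]].
All simple roots have the same length, so the diagram is simply laced. The associated Dynkin diagram is a chain of 7 nodes with one extra node attached to the third node from one end (E_8), so the type is E_8.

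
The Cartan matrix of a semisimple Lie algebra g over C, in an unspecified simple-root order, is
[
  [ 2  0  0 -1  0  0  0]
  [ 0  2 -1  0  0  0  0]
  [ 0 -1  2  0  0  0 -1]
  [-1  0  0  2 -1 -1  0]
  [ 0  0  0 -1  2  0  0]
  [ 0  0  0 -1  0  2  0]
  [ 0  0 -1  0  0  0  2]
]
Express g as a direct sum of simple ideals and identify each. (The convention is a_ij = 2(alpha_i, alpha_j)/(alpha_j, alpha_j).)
A3 + D4

The diagram associated to this matrix has two connected components: the simple roots {alpha_2, alpha_3, alpha_7} form a chain of 3 nodes with single edges (A_3), and {alpha_1, alpha_4, alpha_5, alpha_6} form a chain of 2 nodes with a fork of two nodes at one end (D_4). A semisimple Lie algebra decomposes uniquely as the direct sum of simple ideals, one per connected component of its Dynkin diagram, so g ≅ A_3 ⊕ D_4 (dimension 15 + 28 = 43).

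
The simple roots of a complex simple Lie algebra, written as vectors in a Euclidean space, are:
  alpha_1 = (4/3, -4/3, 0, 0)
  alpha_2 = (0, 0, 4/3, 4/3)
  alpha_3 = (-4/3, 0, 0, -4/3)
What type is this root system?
Compute the Cartan integers a_ij = 2(alpha_i, alpha_j)/(alpha_j, alpha_j); the resulting 3x3 Cartan matrix is
[[2, 0, -1], [0, 2, -1], [-1, -1, 2]].
All simple roots have the same length, so the diagram is simply laced. The associated Dynkin diagram is a chain of 3 nodes with single edges (A_3), so the type is A_3 (the algebra sl(4)).

A_3 (sl(4))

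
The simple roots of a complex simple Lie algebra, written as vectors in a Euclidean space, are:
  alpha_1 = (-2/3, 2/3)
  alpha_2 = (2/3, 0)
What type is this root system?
type B_2

Compute the Cartan integers a_ij = 2(alpha_i, alpha_j)/(alpha_j, alpha_j); the resulting 2x2 Cartan matrix is
[[2, -2], [-1, 2]].
The roots have two lengths (squared-length ratio 2:1); the short ones are alpha_{2}. The associated Dynkin diagram is a chain of 2 nodes with a double edge at one end; the terminal node there is the unique short simple root (B_2), so the type is B_2 (the algebra so(5)).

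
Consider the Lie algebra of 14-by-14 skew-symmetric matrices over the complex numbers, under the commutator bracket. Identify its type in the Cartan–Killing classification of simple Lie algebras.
D_7

This is so(14) with 14 even, which has dimension 14(14-1)/2 = 91 and rank 14/2 = 7. In the classification of classical Lie algebras, the orthogonal algebra so(2n) in an even number of variables has type D_n; here n = 7, so the Dynkin diagram is a chain of 5 nodes with a fork of two nodes at one end (D_7). Hence the type is D_7.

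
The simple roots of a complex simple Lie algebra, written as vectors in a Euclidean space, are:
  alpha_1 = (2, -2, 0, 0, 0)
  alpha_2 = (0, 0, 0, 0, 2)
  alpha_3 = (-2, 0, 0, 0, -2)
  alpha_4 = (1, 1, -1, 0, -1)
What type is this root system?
Compute the Cartan integers a_ij = 2(alpha_i, alpha_j)/(alpha_j, alpha_j); the resulting 4x4 Cartan matrix is
[[2, 0, -1, 0], [0, 2, -1, -1], [-1, -2, 2, 0], [0, -1, 0, 2]].
The roots have two lengths (squared-length ratio 2:1); the short ones are alpha_{2,4}. The associated Dynkin diagram is a chain of 4 nodes with a double edge between the middle two (F_4), so the type is F_4.

F4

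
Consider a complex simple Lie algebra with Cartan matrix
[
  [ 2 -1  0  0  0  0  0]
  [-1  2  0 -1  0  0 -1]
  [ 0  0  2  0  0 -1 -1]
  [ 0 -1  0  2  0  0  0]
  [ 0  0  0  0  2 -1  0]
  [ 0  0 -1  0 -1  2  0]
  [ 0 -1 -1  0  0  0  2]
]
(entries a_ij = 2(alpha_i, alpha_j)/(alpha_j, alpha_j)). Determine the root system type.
The matrix has rank 7 with 2's on the diagonal. Reading the off-diagonal entries as Dynkin edges (a single edge where a_ij = a_ji = -1; a double or triple edge where a_ij * a_ji = 2 or 3), the diagram is a chain of 5 nodes with a fork of two nodes at one end (D_7). One simple-root ordering that puts it in standard form is (alpha_5, alpha_6, alpha_3, alpha_7, alpha_2, alpha_1, alpha_4). So the algebra is type D_7, i.e. so(14).

D7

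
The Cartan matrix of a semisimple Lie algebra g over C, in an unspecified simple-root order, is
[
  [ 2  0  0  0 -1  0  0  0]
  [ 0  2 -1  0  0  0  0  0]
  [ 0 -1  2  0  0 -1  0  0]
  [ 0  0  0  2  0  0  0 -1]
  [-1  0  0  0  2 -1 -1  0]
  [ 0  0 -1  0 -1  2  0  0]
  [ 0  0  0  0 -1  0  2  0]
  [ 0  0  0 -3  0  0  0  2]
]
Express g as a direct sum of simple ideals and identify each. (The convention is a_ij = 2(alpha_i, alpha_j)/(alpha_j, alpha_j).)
The diagram associated to this matrix has two connected components: the simple roots {alpha_1, alpha_2, alpha_3, alpha_5, alpha_6, alpha_7} form a chain of 4 nodes with a fork of two nodes at one end (D_6), and {alpha_4, alpha_8} form two nodes joined by a triple edge (G_2). A semisimple Lie algebra decomposes uniquely as the direct sum of simple ideals, one per connected component of its Dynkin diagram, so g ≅ D_6 ⊕ G_2 (dimension 66 + 14 = 80).

D_6 (so(12)) + G_2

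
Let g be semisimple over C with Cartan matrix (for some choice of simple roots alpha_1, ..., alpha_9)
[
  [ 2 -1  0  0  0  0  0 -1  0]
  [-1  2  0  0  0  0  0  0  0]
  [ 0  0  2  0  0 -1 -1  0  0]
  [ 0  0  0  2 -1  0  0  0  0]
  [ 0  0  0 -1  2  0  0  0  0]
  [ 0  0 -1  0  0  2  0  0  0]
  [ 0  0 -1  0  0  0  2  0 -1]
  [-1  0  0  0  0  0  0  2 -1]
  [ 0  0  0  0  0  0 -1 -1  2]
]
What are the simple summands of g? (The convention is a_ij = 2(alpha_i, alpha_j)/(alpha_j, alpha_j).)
The diagram associated to this matrix has two connected components: the simple roots {alpha_4, alpha_5} form a chain of 2 nodes with single edges (A_2), and {alpha_1, alpha_2, alpha_3, alpha_6, alpha_7, alpha_8, alpha_9} form a chain of 7 nodes with single edges (A_7). A semisimple Lie algebra decomposes uniquely as the direct sum of simple ideals, one per connected component of its Dynkin diagram, so g ≅ A_2 ⊕ A_7 (dimension 8 + 63 = 71).

A_2 (sl(3)) ⊕ A_7 (sl(8))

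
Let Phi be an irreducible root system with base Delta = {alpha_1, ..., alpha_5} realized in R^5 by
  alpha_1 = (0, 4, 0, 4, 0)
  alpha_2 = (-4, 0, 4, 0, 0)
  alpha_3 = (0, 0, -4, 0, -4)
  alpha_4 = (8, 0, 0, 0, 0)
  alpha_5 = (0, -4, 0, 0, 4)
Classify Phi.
Compute the Cartan integers a_ij = 2(alpha_i, alpha_j)/(alpha_j, alpha_j); the resulting 5x5 Cartan matrix is
[[2, 0, 0, 0, -1], [0, 2, -1, -1, 0], [0, -1, 2, 0, -1], [0, -2, 0, 2, 0], [-1, 0, -1, 0, 2]].
The roots have two lengths (squared-length ratio 2:1); the short ones are alpha_{1,2,3,5}. The associated Dynkin diagram is a chain of 5 nodes with a double edge at one end; the terminal node there is the unique long simple root (C_5), so the type is C_5 (the algebra sp(10)).

C_5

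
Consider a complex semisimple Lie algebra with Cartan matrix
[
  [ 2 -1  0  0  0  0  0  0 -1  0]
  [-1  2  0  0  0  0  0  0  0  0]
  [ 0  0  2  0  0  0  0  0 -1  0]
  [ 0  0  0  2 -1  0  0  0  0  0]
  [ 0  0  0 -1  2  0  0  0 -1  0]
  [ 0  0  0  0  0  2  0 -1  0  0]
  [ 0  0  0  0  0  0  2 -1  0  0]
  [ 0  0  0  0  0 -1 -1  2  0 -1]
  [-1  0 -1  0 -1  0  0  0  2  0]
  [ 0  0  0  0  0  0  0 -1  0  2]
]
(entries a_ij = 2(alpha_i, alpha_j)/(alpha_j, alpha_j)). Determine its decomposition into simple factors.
The diagram associated to this matrix has two connected components: the simple roots {alpha_6, alpha_7, alpha_8, alpha_10} form a chain of 2 nodes with a fork of two nodes at one end (D_4), and {alpha_1, alpha_2, alpha_3, alpha_4, alpha_5, alpha_9} form a chain of 5 nodes with one extra node attached to the third node from one end (E_6). A semisimple Lie algebra decomposes uniquely as the direct sum of simple ideals, one per connected component of its Dynkin diagram, so g ≅ D_4 ⊕ E_6 (dimension 28 + 78 = 106).

type D_4 + type E_6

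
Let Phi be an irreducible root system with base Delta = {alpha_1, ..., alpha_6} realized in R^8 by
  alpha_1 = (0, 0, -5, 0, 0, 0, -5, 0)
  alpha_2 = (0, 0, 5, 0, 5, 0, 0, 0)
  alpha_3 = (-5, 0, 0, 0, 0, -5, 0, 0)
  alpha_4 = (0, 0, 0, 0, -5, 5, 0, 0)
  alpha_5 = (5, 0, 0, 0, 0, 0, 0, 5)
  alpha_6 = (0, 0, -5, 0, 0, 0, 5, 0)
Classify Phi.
D_6 (so(12))

Compute the Cartan integers a_ij = 2(alpha_i, alpha_j)/(alpha_j, alpha_j); the resulting 6x6 Cartan matrix is
[[2, -1, 0, 0, 0, 0], [-1, 2, 0, -1, 0, -1], [0, 0, 2, -1, -1, 0], [0, -1, -1, 2, 0, 0], [0, 0, -1, 0, 2, 0], [0, -1, 0, 0, 0, 2]].
All simple roots have the same length, so the diagram is simply laced. The associated Dynkin diagram is a chain of 4 nodes with a fork of two nodes at one end (D_6), so the type is D_6 (the algebra so(12)).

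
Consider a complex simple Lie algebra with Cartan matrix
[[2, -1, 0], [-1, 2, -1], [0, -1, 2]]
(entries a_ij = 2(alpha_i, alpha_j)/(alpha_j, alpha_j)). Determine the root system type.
A3

The matrix has rank 3 with 2's on the diagonal. Reading the off-diagonal entries as Dynkin edges (a single edge where a_ij = a_ji = -1; a double or triple edge where a_ij * a_ji = 2 or 3), the diagram is a chain of 3 nodes with single edges (A_3). One simple-root ordering that puts it in standard form is (alpha_3, alpha_2, alpha_1). So the algebra is type A_3, i.e. sl(4).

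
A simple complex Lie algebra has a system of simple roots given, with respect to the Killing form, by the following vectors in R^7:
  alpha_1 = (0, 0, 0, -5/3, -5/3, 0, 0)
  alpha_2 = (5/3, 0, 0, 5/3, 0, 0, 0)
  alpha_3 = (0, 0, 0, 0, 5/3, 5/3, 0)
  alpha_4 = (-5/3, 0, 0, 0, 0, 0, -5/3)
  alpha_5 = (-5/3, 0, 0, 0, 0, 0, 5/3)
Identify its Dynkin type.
D_5

Compute the Cartan integers a_ij = 2(alpha_i, alpha_j)/(alpha_j, alpha_j); the resulting 5x5 Cartan matrix is
[[2, -1, -1, 0, 0], [-1, 2, 0, -1, -1], [-1, 0, 2, 0, 0], [0, -1, 0, 2, 0], [0, -1, 0, 0, 2]].
All simple roots have the same length, so the diagram is simply laced. The associated Dynkin diagram is a chain of 3 nodes with a fork of two nodes at one end (D_5), so the type is D_5 (the algebra so(10)).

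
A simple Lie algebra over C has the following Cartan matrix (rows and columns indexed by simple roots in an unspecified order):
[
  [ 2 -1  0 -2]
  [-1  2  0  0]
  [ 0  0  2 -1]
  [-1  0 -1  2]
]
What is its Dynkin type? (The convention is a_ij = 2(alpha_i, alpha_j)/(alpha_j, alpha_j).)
F_4

The matrix has rank 4 with 2's on the diagonal. Reading the off-diagonal entries as Dynkin edges (a single edge where a_ij = a_ji = -1; a double or triple edge where a_ij * a_ji = 2 or 3), the diagram is a chain of 4 nodes with a double edge between the middle two (F_4). One simple-root ordering that puts it in standard form is (alpha_2, alpha_1, alpha_4, alpha_3). So the algebra is type F_4.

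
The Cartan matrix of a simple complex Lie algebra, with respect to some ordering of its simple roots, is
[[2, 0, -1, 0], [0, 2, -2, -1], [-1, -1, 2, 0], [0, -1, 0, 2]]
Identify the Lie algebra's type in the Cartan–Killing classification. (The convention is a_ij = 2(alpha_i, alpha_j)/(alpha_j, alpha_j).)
The matrix has rank 4 with 2's on the diagonal. Reading the off-diagonal entries as Dynkin edges (a single edge where a_ij = a_ji = -1; a double or triple edge where a_ij * a_ji = 2 or 3), the diagram is a chain of 4 nodes with a double edge between the middle two (F_4). One simple-root ordering that puts it in standard form is (alpha_4, alpha_2, alpha_3, alpha_1). So the algebra is type F_4.

F_4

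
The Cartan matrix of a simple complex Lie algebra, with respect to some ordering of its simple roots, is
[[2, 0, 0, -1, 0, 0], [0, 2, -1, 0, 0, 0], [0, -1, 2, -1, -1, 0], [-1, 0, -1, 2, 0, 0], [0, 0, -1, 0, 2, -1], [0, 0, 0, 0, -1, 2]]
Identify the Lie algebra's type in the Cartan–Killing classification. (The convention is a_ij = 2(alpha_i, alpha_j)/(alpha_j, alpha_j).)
type E_6

The matrix has rank 6 with 2's on the diagonal. Reading the off-diagonal entries as Dynkin edges (a single edge where a_ij = a_ji = -1; a double or triple edge where a_ij * a_ji = 2 or 3), the diagram is a chain of 5 nodes with one extra node attached to the third node from one end (E_6). One simple-root ordering that puts it in standard form is (alpha_1, alpha_2, alpha_4, alpha_3, alpha_5, alpha_6). So the algebra is type E_6.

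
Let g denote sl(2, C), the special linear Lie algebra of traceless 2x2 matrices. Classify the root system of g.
This is sl(2), which has dimension 2^2 - 1 = 3 and rank 2 - 1 = 1 (a Cartan subalgebra is the diagonal traceless matrices). In the classification of classical Lie algebras, the special linear algebra sl(n+1) has type A_n; here n = 1, so the Dynkin diagram is a chain of 1 nodes with single edges (A_1). Hence the type is A_1.

A_1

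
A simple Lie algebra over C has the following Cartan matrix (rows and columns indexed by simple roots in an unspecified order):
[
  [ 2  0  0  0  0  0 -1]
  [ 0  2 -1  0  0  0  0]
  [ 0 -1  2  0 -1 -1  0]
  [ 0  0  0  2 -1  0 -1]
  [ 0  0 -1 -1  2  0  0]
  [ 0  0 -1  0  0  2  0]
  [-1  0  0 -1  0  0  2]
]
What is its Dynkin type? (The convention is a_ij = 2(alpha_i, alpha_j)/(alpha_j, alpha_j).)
The matrix has rank 7 with 2's on the diagonal. Reading the off-diagonal entries as Dynkin edges (a single edge where a_ij = a_ji = -1; a double or triple edge where a_ij * a_ji = 2 or 3), the diagram is a chain of 5 nodes with a fork of two nodes at one end (D_7). One simple-root ordering that puts it in standard form is (alpha_1, alpha_7, alpha_4, alpha_5, alpha_3, alpha_6, alpha_2). So the algebra is type D_7, i.e. so(14).

D_7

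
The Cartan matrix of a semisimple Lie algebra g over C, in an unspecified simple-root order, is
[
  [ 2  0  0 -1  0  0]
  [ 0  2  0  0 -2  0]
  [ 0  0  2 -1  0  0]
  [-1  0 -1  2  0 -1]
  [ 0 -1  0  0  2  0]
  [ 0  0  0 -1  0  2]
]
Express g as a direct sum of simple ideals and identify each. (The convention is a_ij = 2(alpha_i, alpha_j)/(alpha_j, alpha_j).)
The diagram associated to this matrix has two connected components: the simple roots {alpha_2, alpha_5} form a chain of 2 nodes with a double edge at one end; the terminal node there is the unique short simple root (B_2), and {alpha_1, alpha_3, alpha_4, alpha_6} form a chain of 2 nodes with a fork of two nodes at one end (D_4). A semisimple Lie algebra decomposes uniquely as the direct sum of simple ideals, one per connected component of its Dynkin diagram, so g ≅ B_2 ⊕ D_4 (dimension 10 + 28 = 38).

B_2 (so(5)) ⊕ D_4 (so(8))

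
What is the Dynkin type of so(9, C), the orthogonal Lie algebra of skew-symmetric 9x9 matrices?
B_4 (so(9))

This is so(9) with 9 odd, which has dimension 9(9-1)/2 = 36 and rank (9-1)/2 = 4. In the classification of classical Lie algebras, the orthogonal algebra so(2n+1) in an odd number of variables has type B_n; here n = 4, so the Dynkin diagram is a chain of 4 nodes with a double edge at one end; the terminal node there is the unique short simple root (B_4). Hence the type is B_4.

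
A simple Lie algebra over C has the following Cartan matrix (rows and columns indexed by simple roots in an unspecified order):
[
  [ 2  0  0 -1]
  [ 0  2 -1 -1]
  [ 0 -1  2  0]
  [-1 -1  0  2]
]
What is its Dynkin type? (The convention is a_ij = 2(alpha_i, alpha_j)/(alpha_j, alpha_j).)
The matrix has rank 4 with 2's on the diagonal. Reading the off-diagonal entries as Dynkin edges (a single edge where a_ij = a_ji = -1; a double or triple edge where a_ij * a_ji = 2 or 3), the diagram is a chain of 4 nodes with single edges (A_4). One simple-root ordering that puts it in standard form is (alpha_1, alpha_4, alpha_2, alpha_3). So the algebra is type A_4, i.e. sl(5).

type A_4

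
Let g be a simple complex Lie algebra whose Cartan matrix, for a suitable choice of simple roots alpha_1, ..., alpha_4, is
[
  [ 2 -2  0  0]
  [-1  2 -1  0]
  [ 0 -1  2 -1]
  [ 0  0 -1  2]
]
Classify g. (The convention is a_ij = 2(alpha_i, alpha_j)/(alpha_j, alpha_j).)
C4

The matrix has rank 4 with 2's on the diagonal. Reading the off-diagonal entries as Dynkin edges (a single edge where a_ij = a_ji = -1; a double or triple edge where a_ij * a_ji = 2 or 3), the diagram is a chain of 4 nodes with a double edge at one end; the terminal node there is the unique long simple root (C_4). One simple-root ordering that puts it in standard form is (alpha_4, alpha_3, alpha_2, alpha_1). So the algebra is type C_4, i.e. sp(8).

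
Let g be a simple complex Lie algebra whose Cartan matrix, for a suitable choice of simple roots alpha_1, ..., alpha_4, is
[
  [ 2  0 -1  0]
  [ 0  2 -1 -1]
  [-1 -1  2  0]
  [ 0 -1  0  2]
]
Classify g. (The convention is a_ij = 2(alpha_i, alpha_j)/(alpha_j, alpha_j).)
A_4 (sl(5))

The matrix has rank 4 with 2's on the diagonal. Reading the off-diagonal entries as Dynkin edges (a single edge where a_ij = a_ji = -1; a double or triple edge where a_ij * a_ji = 2 or 3), the diagram is a chain of 4 nodes with single edges (A_4). One simple-root ordering that puts it in standard form is (alpha_4, alpha_2, alpha_3, alpha_1). So the algebra is type A_4, i.e. sl(5).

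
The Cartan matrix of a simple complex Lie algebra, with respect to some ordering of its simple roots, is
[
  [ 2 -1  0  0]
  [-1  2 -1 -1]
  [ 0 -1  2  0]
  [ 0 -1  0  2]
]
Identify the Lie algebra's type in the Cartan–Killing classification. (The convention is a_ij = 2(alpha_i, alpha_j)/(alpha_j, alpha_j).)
The matrix has rank 4 with 2's on the diagonal. Reading the off-diagonal entries as Dynkin edges (a single edge where a_ij = a_ji = -1; a double or triple edge where a_ij * a_ji = 2 or 3), the diagram is a chain of 2 nodes with a fork of two nodes at one end (D_4). One simple-root ordering that puts it in standard form is (alpha_4, alpha_2, alpha_3, alpha_1). So the algebra is type D_4, i.e. so(8).

D4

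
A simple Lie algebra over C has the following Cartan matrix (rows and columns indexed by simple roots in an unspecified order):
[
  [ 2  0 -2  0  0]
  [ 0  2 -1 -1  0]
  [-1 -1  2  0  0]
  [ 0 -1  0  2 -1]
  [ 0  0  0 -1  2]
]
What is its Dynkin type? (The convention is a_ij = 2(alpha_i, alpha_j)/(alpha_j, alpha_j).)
The matrix has rank 5 with 2's on the diagonal. Reading the off-diagonal entries as Dynkin edges (a single edge where a_ij = a_ji = -1; a double or triple edge where a_ij * a_ji = 2 or 3), the diagram is a chain of 5 nodes with a double edge at one end; the terminal node there is the unique long simple root (C_5). One simple-root ordering that puts it in standard form is (alpha_5, alpha_4, alpha_2, alpha_3, alpha_1). So the algebra is type C_5, i.e. sp(10).

type C_5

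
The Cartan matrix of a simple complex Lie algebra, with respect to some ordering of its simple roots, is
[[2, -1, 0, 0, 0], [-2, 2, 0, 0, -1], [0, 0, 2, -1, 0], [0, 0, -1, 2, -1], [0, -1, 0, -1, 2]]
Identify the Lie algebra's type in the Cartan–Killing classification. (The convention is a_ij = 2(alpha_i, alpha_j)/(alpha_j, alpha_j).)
The matrix has rank 5 with 2's on the diagonal. Reading the off-diagonal entries as Dynkin edges (a single edge where a_ij = a_ji = -1; a double or triple edge where a_ij * a_ji = 2 or 3), the diagram is a chain of 5 nodes with a double edge at one end; the terminal node there is the unique short simple root (B_5). One simple-root ordering that puts it in standard form is (alpha_3, alpha_4, alpha_5, alpha_2, alpha_1). So the algebra is type B_5, i.e. so(11).

B_5 (so(11))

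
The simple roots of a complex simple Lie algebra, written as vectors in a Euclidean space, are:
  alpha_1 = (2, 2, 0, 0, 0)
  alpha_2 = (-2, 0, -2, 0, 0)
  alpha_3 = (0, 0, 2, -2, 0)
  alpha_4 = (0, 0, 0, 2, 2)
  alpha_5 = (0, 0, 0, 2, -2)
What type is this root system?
Compute the Cartan integers a_ij = 2(alpha_i, alpha_j)/(alpha_j, alpha_j); the resulting 5x5 Cartan matrix is
[[2, -1, 0, 0, 0], [-1, 2, -1, 0, 0], [0, -1, 2, -1, -1], [0, 0, -1, 2, 0], [0, 0, -1, 0, 2]].
All simple roots have the same length, so the diagram is simply laced. The associated Dynkin diagram is a chain of 3 nodes with a fork of two nodes at one end (D_5), so the type is D_5 (the algebra so(10)).

type D_5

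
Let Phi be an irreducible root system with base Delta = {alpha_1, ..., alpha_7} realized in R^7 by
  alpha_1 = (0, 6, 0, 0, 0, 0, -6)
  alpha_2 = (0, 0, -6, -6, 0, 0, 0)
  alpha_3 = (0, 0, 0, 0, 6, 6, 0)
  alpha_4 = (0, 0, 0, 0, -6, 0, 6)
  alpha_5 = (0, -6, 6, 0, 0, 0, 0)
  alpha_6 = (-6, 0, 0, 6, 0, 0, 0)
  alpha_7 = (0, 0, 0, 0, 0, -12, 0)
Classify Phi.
Compute the Cartan integers a_ij = 2(alpha_i, alpha_j)/(alpha_j, alpha_j); the resulting 7x7 Cartan matrix is
[[2, 0, 0, -1, -1, 0, 0], [0, 2, 0, 0, -1, -1, 0], [0, 0, 2, -1, 0, 0, -1], [-1, 0, -1, 2, 0, 0, 0], [-1, -1, 0, 0, 2, 0, 0], [0, -1, 0, 0, 0, 2, 0], [0, 0, -2, 0, 0, 0, 2]].
The roots have two lengths (squared-length ratio 2:1); the short ones are alpha_{1,2,3,4,5,6}. The associated Dynkin diagram is a chain of 7 nodes with a double edge at one end; the terminal node there is the unique long simple root (C_7), so the type is C_7 (the algebra sp(14)).

type C_7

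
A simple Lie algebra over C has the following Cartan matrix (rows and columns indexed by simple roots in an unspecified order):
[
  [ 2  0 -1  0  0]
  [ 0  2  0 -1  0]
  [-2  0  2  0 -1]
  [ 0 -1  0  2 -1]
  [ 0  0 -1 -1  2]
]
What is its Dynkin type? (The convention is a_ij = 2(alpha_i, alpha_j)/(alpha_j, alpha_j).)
The matrix has rank 5 with 2's on the diagonal. Reading the off-diagonal entries as Dynkin edges (a single edge where a_ij = a_ji = -1; a double or triple edge where a_ij * a_ji = 2 or 3), the diagram is a chain of 5 nodes with a double edge at one end; the terminal node there is the unique short simple root (B_5). One simple-root ordering that puts it in standard form is (alpha_2, alpha_4, alpha_5, alpha_3, alpha_1). So the algebra is type B_5, i.e. so(11).

B_5 (so(11))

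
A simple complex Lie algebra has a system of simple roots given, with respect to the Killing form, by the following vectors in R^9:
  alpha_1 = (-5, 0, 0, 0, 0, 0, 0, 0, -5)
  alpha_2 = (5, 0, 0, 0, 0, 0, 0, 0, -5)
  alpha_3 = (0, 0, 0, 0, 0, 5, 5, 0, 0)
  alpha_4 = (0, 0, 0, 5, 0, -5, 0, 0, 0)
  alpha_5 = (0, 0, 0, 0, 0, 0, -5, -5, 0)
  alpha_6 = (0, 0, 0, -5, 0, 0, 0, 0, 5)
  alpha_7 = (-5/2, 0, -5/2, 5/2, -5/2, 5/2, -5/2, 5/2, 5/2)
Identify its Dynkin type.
Compute the Cartan integers a_ij = 2(alpha_i, alpha_j)/(alpha_j, alpha_j); the resulting 7x7 Cartan matrix is
[[2, 0, 0, 0, 0, -1, 0], [0, 2, 0, 0, 0, -1, -1], [0, 0, 2, -1, -1, 0, 0], [0, 0, -1, 2, 0, -1, 0], [0, 0, -1, 0, 2, 0, 0], [-1, -1, 0, -1, 0, 2, 0], [0, -1, 0, 0, 0, 0, 2]].
All simple roots have the same length, so the diagram is simply laced. The associated Dynkin diagram is a chain of 6 nodes with one extra node attached to the third node from one end (E_7), so the type is E_7.

E_7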